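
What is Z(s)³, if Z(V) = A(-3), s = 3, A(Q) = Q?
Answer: -27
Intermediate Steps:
Z(V) = -3
Z(s)³ = (-3)³ = -27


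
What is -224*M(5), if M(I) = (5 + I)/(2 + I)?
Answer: -320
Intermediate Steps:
M(I) = (5 + I)/(2 + I)
-224*M(5) = -224*(5 + 5)/(2 + 5) = -224*10/7 = -320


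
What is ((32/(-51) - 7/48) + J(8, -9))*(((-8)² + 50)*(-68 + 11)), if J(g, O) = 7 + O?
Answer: 2450829/136 ≈ 18021.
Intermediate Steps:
((32/(-51) - 7/48) + J(8, -9))*(((-8)² + 50)*(-68 + 11)) = ((32/(-51) - 7/48) + (7 - 9))*(((-8)² + 50)*(-68 + 11)) = ((32*(-1/51) - 7*1/48) - 2)*((64 + 50)*(-57)) = ((-32/51 - 7/48) - 2)*(114*(-57)) = (-631/816 - 2)*(-6498) = -2263/816*(-6498) = 2450829/136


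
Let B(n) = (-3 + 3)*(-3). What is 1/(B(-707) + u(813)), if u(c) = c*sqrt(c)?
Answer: sqrt(813)/660969 ≈ 4.3138e-5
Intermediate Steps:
B(n) = 0 (B(n) = 0*(-3) = 0)
u(c) = c**(3/2)
1/(B(-707) + u(813)) = 1/(0 + 813**(3/2)) = 1/(0 + 813*sqrt(813)) = 1/(813*sqrt(813)) = sqrt(813)/660969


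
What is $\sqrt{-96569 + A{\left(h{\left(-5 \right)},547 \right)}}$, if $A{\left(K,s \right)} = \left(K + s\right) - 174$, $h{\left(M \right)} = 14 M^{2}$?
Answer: $i \sqrt{95846} \approx 309.59 i$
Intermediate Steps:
$A{\left(K,s \right)} = -174 + K + s$
$\sqrt{-96569 + A{\left(h{\left(-5 \right)},547 \right)}} = \sqrt{-96569 + \left(-174 + 14 \left(-5\right)^{2} + 547\right)} = \sqrt{-96569 + \left(-174 + 14 \cdot 25 + 547\right)} = \sqrt{-96569 + \left(-174 + 350 + 547\right)} = \sqrt{-96569 + 723} = \sqrt{-95846} = i \sqrt{95846}$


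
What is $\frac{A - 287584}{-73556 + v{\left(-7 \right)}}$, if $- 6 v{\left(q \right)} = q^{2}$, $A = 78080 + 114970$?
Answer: $\frac{567204}{441385} \approx 1.2851$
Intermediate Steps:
$A = 193050$
$v{\left(q \right)} = - \frac{q^{2}}{6}$
$\frac{A - 287584}{-73556 + v{\left(-7 \right)}} = \frac{193050 - 287584}{-73556 - \frac{\left(-7\right)^{2}}{6}} = - \frac{94534}{-73556 - \frac{49}{6}} = - \frac{94534}{- \frac{441385}{6}} = \left(-94534\right) \left(- \frac{6}{441385}\right) = \frac{567204}{441385}$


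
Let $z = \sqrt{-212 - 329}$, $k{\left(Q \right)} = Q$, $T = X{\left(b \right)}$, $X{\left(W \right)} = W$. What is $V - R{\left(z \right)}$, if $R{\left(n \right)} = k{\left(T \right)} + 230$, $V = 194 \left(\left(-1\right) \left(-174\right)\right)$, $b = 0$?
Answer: $33526$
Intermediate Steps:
$T = 0$
$V = 33756$ ($V = 194 \cdot 174 = 33756$)
$z = i \sqrt{541}$ ($z = \sqrt{-541} = i \sqrt{541} \approx 23.259 i$)
$R{\left(n \right)} = 230$ ($R{\left(n \right)} = 0 + 230 = 230$)
$V - R{\left(z \right)} = 33756 - 230 = 33526$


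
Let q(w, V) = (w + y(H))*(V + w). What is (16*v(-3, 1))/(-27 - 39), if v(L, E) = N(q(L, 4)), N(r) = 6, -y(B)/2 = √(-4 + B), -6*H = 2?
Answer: -16/11 ≈ -1.4545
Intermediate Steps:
H = -⅓ (H = -⅙*2 = -⅓ ≈ -0.33333)
y(B) = -2*√(-4 + B)
q(w, V) = (V + w)*(w - 2*I*√39/3) (q(w, V) = (w - 2*√(-4 - ⅓))*(V + w) = (w - 2*I*√39/3)*(V + w) = (V + w)*(w - 2*I*√39/3))
v(L, E) = 6
(16*v(-3, 1))/(-27 - 39) = (16*6)/(-27 - 39) = 96/(-66) = 96*(-1/66) = -16/11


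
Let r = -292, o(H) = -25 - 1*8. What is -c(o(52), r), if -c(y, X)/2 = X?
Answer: -584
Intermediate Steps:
o(H) = -33 (o(H) = -25 - 8 = -33)
c(y, X) = -2*X
-c(o(52), r) = -(-2)*(-292) = -1*584 = -584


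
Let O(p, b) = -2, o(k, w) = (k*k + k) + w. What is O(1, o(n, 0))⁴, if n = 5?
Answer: 16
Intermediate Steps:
o(k, w) = k + w + k² (o(k, w) = (k² + k) + w = (k + k²) + w = k + w + k²)
O(1, o(n, 0))⁴ = (-2)⁴ = 16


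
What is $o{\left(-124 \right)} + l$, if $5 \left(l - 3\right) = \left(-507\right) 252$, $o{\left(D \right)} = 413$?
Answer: $- \frac{125684}{5} \approx -25137.0$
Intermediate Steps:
$l = - \frac{127749}{5}$ ($l = 3 + \frac{\left(-507\right) 252}{5} = 3 + \frac{1}{5} \left(-127764\right) = 3 - \frac{127764}{5} = - \frac{127749}{5} \approx -25550.0$)
$o{\left(-124 \right)} + l = 413 - \frac{127749}{5} = - \frac{125684}{5}$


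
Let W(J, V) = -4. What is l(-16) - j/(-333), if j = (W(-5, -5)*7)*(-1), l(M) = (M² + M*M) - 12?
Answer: 166528/333 ≈ 500.08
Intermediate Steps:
l(M) = -12 + 2*M² (l(M) = (M² + M²) - 12 = 2*M² - 12 = -12 + 2*M²)
j = 28 (j = -4*7*(-1) = -28*(-1) = 28)
l(-16) - j/(-333) = (-12 + 2*(-16)²) - 28/(-333) = (-12 + 2*256) - 28*(-1)/333 = (-12 + 512) - 1*(-28/333) = 500 + 28/333 = 166528/333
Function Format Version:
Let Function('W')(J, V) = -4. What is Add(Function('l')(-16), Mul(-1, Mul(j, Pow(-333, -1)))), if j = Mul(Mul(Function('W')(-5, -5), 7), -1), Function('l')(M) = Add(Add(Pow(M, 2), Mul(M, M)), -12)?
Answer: Rational(166528, 333) ≈ 500.08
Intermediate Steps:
Function('l')(M) = Add(-12, Mul(2, Pow(M, 2))) (Function('l')(M) = Add(Add(Pow(M, 2), Pow(M, 2)), -12) = Add(Mul(2, Pow(M, 2)), -12) = Add(-12, Mul(2, Pow(M, 2))))
j = 28 (j = Mul(Mul(-4, 7), -1) = Mul(-28, -1) = 28)
Add(Function('l')(-16), Mul(-1, Mul(j, Pow(-333, -1)))) = Add(Add(-12, Mul(2, Pow(-16, 2))), Mul(-1, Mul(28, Pow(-333, -1)))) = Add(Add(-12, Mul(2, 256)), Mul(-1, Mul(28, Rational(-1, 333)))) = Add(Add(-12, 512), Mul(-1, Rational(-28, 333))) = Add(500, Rational(28, 333)) = Rational(166528, 333)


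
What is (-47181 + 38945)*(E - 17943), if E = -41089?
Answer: 486187552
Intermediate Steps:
(-47181 + 38945)*(E - 17943) = (-47181 + 38945)*(-41089 - 17943) = -8236*(-59032) = 486187552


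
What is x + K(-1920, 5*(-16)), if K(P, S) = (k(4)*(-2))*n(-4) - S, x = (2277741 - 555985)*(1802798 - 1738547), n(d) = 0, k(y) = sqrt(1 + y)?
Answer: 110624544836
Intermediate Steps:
x = 110624544756 (x = 1721756*64251 = 110624544756)
K(P, S) = -S (K(P, S) = (sqrt(1 + 4)*(-2))*0 - S = (sqrt(5)*(-2))*0 - S = -2*sqrt(5)*0 - S = 0 - S = -S)
x + K(-1920, 5*(-16)) = 110624544756 - 5*(-16) = 110624544756 - 1*(-80) = 110624544756 + 80 = 110624544836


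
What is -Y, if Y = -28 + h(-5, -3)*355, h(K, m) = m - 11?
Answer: 4998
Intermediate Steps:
h(K, m) = -11 + m
Y = -4998 (Y = -28 + (-11 - 3)*355 = -28 - 14*355 = -28 - 4970 = -4998)
-Y = -1*(-4998) = 4998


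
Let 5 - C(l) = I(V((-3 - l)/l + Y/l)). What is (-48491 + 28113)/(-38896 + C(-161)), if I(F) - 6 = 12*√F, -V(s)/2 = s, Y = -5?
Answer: 127615533626/243589189985 - 733608*√5474/243589189985 ≈ 0.52367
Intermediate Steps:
V(s) = -2*s
I(F) = 6 + 12*√F
C(l) = -1 - 12*√(10/l - 2*(-3 - l)/l) (C(l) = 5 - (6 + 12*√(-2*((-3 - l)/l - 5/l))) = 5 - (6 + 12*√(-2*(-5/l + (-3 - l)/l))) = 5 - (6 + 12*√(10/l - 2*(-3 - l)/l)) = 5 + (-6 - 12*√(10/l - 2*(-3 - l)/l)) = -1 - 12*√(10/l - 2*(-3 - l)/l))
(-48491 + 28113)/(-38896 + C(-161)) = (-48491 + 28113)/(-38896 + (-1 - 12*√2*√((8 - 161)/(-161)))) = -20378/(-38896 + (-1 - 12*√2*√(-1/161*(-153)))) = -20378/(-38896 + (-1 - 12*√2*√(153/161))) = -20378/(-38896 + (-1 - 12*√2*3*√2737/161)) = -20378/(-38896 + (-1 - 36*√5474/161)) = -20378/(-38897 - 36*√5474/161)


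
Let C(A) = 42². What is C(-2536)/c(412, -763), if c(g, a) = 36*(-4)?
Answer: -49/4 ≈ -12.250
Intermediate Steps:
c(g, a) = -144
C(A) = 1764
C(-2536)/c(412, -763) = 1764/(-144) = 1764*(-1/144) = -49/4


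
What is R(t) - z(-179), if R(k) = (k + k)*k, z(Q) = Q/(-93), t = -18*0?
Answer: -179/93 ≈ -1.9247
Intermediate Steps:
t = 0
z(Q) = -Q/93 (z(Q) = Q*(-1/93) = -Q/93)
R(k) = 2*k**2 (R(k) = (2*k)*k = 2*k**2)
R(t) - z(-179) = 2*0**2 - (-1)*(-179)/93 = 2*0 - 1*179/93 = 0 - 179/93 = -179/93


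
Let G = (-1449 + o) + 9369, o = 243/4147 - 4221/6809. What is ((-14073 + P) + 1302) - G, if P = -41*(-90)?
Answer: -43640007093/2566993 ≈ -17000.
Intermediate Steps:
P = 3690
o = -1440900/2566993 (o = 243*(1/4147) - 4221*1/6809 = 243/4147 - 4221/6809 = -1440900/2566993 ≈ -0.56132)
G = 20329143660/2566993 (G = (-1449 - 1440900/2566993) + 9369 = -3721013757/2566993 + 9369 = 20329143660/2566993 ≈ 7919.4)
((-14073 + P) + 1302) - G = ((-14073 + 3690) + 1302) - 1*20329143660/2566993 = (-10383 + 1302) - 20329143660/2566993 = -9081 - 20329143660/2566993 = -43640007093/2566993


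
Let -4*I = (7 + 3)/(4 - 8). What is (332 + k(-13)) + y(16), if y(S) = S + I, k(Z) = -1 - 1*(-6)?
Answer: 2829/8 ≈ 353.63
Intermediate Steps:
k(Z) = 5 (k(Z) = -1 + 6 = 5)
I = 5/8 (I = -(7 + 3)/(4*(4 - 8)) = -5/(2*(-4)) = -5*(-1)/(2*4) = -¼*(-5/2) = 5/8 ≈ 0.62500)
y(S) = 5/8 + S (y(S) = S + 5/8 = 5/8 + S)
(332 + k(-13)) + y(16) = (332 + 5) + (5/8 + 16) = 337 + 133/8 = 2829/8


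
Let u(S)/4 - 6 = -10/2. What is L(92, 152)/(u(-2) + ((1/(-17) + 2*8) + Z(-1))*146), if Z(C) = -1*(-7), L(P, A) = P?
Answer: 391/14252 ≈ 0.027435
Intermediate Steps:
Z(C) = 7
u(S) = 4 (u(S) = 24 + 4*(-10/2) = 24 + 4*(-10*1/2) = 24 + 4*(-5) = 24 - 20 = 4)
L(92, 152)/(u(-2) + ((1/(-17) + 2*8) + Z(-1))*146) = 92/(4 + ((1/(-17) + 2*8) + 7)*146) = 92/(4 + ((-1/17 + 16) + 7)*146) = 92/(4 + (271/17 + 7)*146) = 92/(4 + (390/17)*146) = 92/(4 + 56940/17) = 92/(57008/17) = 92*(17/57008) = 391/14252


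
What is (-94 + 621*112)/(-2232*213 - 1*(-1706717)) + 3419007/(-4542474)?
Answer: -1298105193005/1864384259558 ≈ -0.69627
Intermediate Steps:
(-94 + 621*112)/(-2232*213 - 1*(-1706717)) + 3419007/(-4542474) = (-94 + 69552)/(-475416 + 1706717) + 3419007*(-1/4542474) = 69458/1231301 - 1139669/1514158 = -1298105193005/1864384259558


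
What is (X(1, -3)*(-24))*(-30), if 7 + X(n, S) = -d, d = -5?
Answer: -1440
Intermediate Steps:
X(n, S) = -2 (X(n, S) = -7 - 1*(-5) = -7 + 5 = -2)
(X(1, -3)*(-24))*(-30) = -2*(-24)*(-30) = 48*(-30) = -1440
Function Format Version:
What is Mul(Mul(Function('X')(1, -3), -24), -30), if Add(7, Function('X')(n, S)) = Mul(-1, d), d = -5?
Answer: -1440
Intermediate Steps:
Function('X')(n, S) = -2 (Function('X')(n, S) = Add(-7, Mul(-1, -5)) = Add(-7, 5) = -2)
Mul(Mul(Function('X')(1, -3), -24), -30) = Mul(Mul(-2, -24), -30) = Mul(48, -30) = -1440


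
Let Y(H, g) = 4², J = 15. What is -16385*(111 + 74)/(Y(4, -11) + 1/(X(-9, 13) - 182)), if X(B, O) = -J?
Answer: -597151325/3151 ≈ -1.8951e+5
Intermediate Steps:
X(B, O) = -15 (X(B, O) = -1*15 = -15)
Y(H, g) = 16
-16385*(111 + 74)/(Y(4, -11) + 1/(X(-9, 13) - 182)) = -16385*(111 + 74)/(16 + 1/(-15 - 182)) = -3031225/(16 + 1/(-197)) = -3031225/(16 - 1/197) = -3031225/3151/197 = -3031225*197/3151 = -16385*36445/3151 = -597151325/3151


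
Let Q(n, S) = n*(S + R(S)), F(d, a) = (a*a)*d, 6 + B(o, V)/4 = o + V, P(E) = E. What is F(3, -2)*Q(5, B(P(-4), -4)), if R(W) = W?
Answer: -6720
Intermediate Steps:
B(o, V) = -24 + 4*V + 4*o (B(o, V) = -24 + 4*(o + V) = -24 + 4*(V + o) = -24 + (4*V + 4*o) = -24 + 4*V + 4*o)
F(d, a) = d*a² (F(d, a) = a²*d = d*a²)
Q(n, S) = 2*S*n (Q(n, S) = n*(S + S) = n*(2*S) = 2*S*n)
F(3, -2)*Q(5, B(P(-4), -4)) = (3*(-2)²)*(2*(-24 + 4*(-4) + 4*(-4))*5) = (3*4)*(2*(-24 - 16 - 16)*5) = 12*(2*(-56)*5) = 12*(-560) = -6720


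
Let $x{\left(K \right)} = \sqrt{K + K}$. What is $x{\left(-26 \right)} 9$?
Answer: $18 i \sqrt{13} \approx 64.9 i$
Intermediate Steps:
$x{\left(K \right)} = \sqrt{2} \sqrt{K}$ ($x{\left(K \right)} = \sqrt{2 K} = \sqrt{2} \sqrt{K}$)
$x{\left(-26 \right)} 9 = \sqrt{2} \sqrt{-26} \cdot 9 = \sqrt{2} i \sqrt{26} \cdot 9 = 2 i \sqrt{13} \cdot 9 = 18 i \sqrt{13}$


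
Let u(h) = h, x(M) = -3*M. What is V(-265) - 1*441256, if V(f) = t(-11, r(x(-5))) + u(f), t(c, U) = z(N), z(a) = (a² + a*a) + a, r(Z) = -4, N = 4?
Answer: -441485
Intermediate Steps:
z(a) = a + 2*a² (z(a) = (a² + a²) + a = 2*a² + a = a + 2*a²)
t(c, U) = 36 (t(c, U) = 4*(1 + 2*4) = 4*(1 + 8) = 4*9 = 36)
V(f) = 36 + f
V(-265) - 1*441256 = (36 - 265) - 1*441256 = -229 - 441256 = -441485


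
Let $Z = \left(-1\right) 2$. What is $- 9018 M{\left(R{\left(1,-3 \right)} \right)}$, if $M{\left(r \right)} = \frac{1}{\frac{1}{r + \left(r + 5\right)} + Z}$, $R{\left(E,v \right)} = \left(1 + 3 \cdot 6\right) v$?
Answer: $\frac{327654}{73} \approx 4488.4$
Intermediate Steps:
$R{\left(E,v \right)} = 19 v$ ($R{\left(E,v \right)} = \left(1 + 18\right) v = 19 v$)
$Z = -2$
$M{\left(r \right)} = \frac{1}{-2 + \frac{1}{5 + 2 r}}$ ($M{\left(r \right)} = \frac{1}{\frac{1}{r + \left(r + 5\right)} - 2} = \frac{1}{\frac{1}{r + \left(5 + r\right)} - 2} = \frac{1}{\frac{1}{5 + 2 r} - 2} = \frac{1}{-2 + \frac{1}{5 + 2 r}}$)
$- 9018 M{\left(R{\left(1,-3 \right)} \right)} = - 9018 \frac{-5 - 2 \cdot 19 \left(-3\right)}{9 + 4 \cdot 19 \left(-3\right)} = - 9018 \frac{-5 - -114}{9 + 4 \left(-57\right)} = - 9018 \frac{-5 + 114}{9 - 228} = - 9018 \frac{1}{-219} \cdot 109 = - 9018 \left(\left(- \frac{1}{219}\right) 109\right) = \left(-9018\right) \left(- \frac{109}{219}\right) = \frac{327654}{73}$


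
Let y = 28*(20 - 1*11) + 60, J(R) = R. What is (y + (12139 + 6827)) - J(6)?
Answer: 19272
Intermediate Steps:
y = 312 (y = 28*(20 - 11) + 60 = 28*9 + 60 = 252 + 60 = 312)
(y + (12139 + 6827)) - J(6) = (312 + (12139 + 6827)) - 1*6 = (312 + 18966) - 6 = 19278 - 6 = 19272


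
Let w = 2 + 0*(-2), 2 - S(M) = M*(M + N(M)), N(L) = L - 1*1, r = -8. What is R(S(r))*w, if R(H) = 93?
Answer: 186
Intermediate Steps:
N(L) = -1 + L (N(L) = L - 1 = -1 + L)
S(M) = 2 - M*(-1 + 2*M) (S(M) = 2 - M*(M + (-1 + M)) = 2 - M*(-1 + 2*M))
w = 2 (w = 2 + 0 = 2)
R(S(r))*w = 93*2 = 186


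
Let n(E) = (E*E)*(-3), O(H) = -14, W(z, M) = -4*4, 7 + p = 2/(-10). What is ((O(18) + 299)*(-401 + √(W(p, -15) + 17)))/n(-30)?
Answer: 380/9 ≈ 42.222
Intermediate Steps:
p = -36/5 (p = -7 + 2/(-10) = -7 + 2*(-⅒) = -7 - ⅕ = -36/5 ≈ -7.2000)
W(z, M) = -16
n(E) = -3*E² (n(E) = E²*(-3) = -3*E²)
((O(18) + 299)*(-401 + √(W(p, -15) + 17)))/n(-30) = ((-14 + 299)*(-401 + √(-16 + 17)))/((-3*(-30)²)) = (285*(-401 + √1))/((-3*900)) = (285*(-401 + 1))/(-2700) = (285*(-400))*(-1/2700) = -114000*(-1/2700) = 380/9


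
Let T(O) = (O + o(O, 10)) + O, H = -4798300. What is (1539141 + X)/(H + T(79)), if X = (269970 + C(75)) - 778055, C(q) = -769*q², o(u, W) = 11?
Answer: 3294569/4798131 ≈ 0.68664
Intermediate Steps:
X = -4833710 (X = (269970 - 769*75²) - 778055 = (269970 - 769*5625) - 778055 = (269970 - 4325625) - 778055 = -4055655 - 778055 = -4833710)
T(O) = 11 + 2*O (T(O) = (O + 11) + O = (11 + O) + O = 11 + 2*O)
(1539141 + X)/(H + T(79)) = (1539141 - 4833710)/(-4798300 + (11 + 2*79)) = -3294569/(-4798300 + (11 + 158)) = -3294569/(-4798300 + 169) = -3294569/(-4798131) = -3294569*(-1/4798131) = 3294569/4798131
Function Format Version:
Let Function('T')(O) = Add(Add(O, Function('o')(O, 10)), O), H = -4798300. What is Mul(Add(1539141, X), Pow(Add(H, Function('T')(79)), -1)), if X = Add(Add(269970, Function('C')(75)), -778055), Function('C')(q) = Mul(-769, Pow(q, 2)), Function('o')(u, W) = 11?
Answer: Rational(3294569, 4798131) ≈ 0.68664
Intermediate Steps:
X = -4833710 (X = Add(Add(269970, Mul(-769, Pow(75, 2))), -778055) = Add(Add(269970, Mul(-769, 5625)), -778055) = Add(Add(269970, -4325625), -778055) = Add(-4055655, -778055) = -4833710)
Function('T')(O) = Add(11, Mul(2, O)) (Function('T')(O) = Add(Add(O, 11), O) = Add(Add(11, O), O) = Add(11, Mul(2, O)))
Mul(Add(1539141, X), Pow(Add(H, Function('T')(79)), -1)) = Mul(Add(1539141, -4833710), Pow(Add(-4798300, Add(11, Mul(2, 79))), -1)) = Mul(-3294569, Pow(Add(-4798300, Add(11, 158)), -1)) = Mul(-3294569, Pow(Add(-4798300, 169), -1)) = Mul(-3294569, Pow(-4798131, -1)) = Mul(-3294569, Rational(-1, 4798131)) = Rational(3294569, 4798131)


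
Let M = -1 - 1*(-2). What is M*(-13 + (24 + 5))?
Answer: 16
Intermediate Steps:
M = 1 (M = -1 + 2 = 1)
M*(-13 + (24 + 5)) = 1*(-13 + (24 + 5)) = 1*(-13 + 29) = 1*16 = 16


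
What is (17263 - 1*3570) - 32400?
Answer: -18707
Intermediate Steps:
(17263 - 1*3570) - 32400 = (17263 - 3570) - 32400 = 13693 - 32400 = -18707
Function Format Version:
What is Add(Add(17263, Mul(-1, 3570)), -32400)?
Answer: -18707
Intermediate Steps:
Add(Add(17263, Mul(-1, 3570)), -32400) = Add(Add(17263, -3570), -32400) = Add(13693, -32400) = -18707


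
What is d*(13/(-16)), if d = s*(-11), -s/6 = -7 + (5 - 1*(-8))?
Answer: -1287/4 ≈ -321.75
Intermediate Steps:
s = -36 (s = -6*(-7 + (5 - 1*(-8))) = -6*(-7 + (5 + 8)) = -6*(-7 + 13) = -6*6 = -36)
d = 396 (d = -36*(-11) = 396)
d*(13/(-16)) = 396*(13/(-16)) = 396*(13*(-1/16)) = 396*(-13/16) = -1287/4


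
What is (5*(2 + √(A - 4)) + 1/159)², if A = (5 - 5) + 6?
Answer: 3795331/25281 + 15910*√2/159 ≈ 291.64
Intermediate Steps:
A = 6 (A = 0 + 6 = 6)
(5*(2 + √(A - 4)) + 1/159)² = (5*(2 + √(6 - 4)) + 1/159)² = (5*(2 + √2) + 1/159)² = ((10 + 5*√2) + 1/159)² = (1591/159 + 5*√2)²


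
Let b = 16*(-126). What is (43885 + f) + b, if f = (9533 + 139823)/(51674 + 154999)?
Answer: 8653341193/206673 ≈ 41870.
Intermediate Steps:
f = 149356/206673 ≈ 0.72267
b = -2016
(43885 + f) + b = (43885 + 149356/206673) - 2016 = 9069993961/206673 - 2016 = 8653341193/206673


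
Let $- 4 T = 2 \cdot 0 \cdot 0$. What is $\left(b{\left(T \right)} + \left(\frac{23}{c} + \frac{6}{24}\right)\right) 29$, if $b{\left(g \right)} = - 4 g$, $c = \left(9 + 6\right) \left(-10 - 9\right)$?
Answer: $\frac{5597}{1140} \approx 4.9097$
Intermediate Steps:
$c = -285$ ($c = 15 \left(-19\right) = -285$)
$T = 0$ ($T = - \frac{2 \cdot 0 \cdot 0}{4} = - \frac{0 \cdot 0}{4} = \left(- \frac{1}{4}\right) 0 = 0$)
$\left(b{\left(T \right)} + \left(\frac{23}{c} + \frac{6}{24}\right)\right) 29 = \left(\left(-4\right) 0 + \left(\frac{23}{-285} + \frac{6}{24}\right)\right) 29 = \left(0 + \left(23 \left(- \frac{1}{285}\right) + 6 \cdot \frac{1}{24}\right)\right) 29 = \left(0 + \left(- \frac{23}{285} + \frac{1}{4}\right)\right) 29 = \left(0 + \frac{193}{1140}\right) 29 = \frac{193}{1140} \cdot 29 = \frac{5597}{1140}$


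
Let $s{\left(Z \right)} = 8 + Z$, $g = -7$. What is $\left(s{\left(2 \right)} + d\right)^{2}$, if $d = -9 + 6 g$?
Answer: $1681$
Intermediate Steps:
$d = -51$ ($d = -9 + 6 \left(-7\right) = -9 - 42 = -51$)
$\left(s{\left(2 \right)} + d\right)^{2} = \left(\left(8 + 2\right) - 51\right)^{2} = \left(10 - 51\right)^{2} = \left(-41\right)^{2} = 1681$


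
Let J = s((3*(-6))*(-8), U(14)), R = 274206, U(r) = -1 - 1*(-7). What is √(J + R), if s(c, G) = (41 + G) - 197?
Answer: 2*√68514 ≈ 523.50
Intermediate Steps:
U(r) = 6 (U(r) = -1 + 7 = 6)
s(c, G) = -156 + G
J = -150 (J = -156 + 6 = -150)
√(J + R) = √(-150 + 274206) = √274056 = 2*√68514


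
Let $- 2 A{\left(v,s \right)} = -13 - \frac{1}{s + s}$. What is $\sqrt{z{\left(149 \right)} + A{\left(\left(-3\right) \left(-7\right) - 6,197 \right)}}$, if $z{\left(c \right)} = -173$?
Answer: $\frac{i \sqrt{25846597}}{394} \approx 12.903 i$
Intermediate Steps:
$A{\left(v,s \right)} = \frac{13}{2} + \frac{1}{4 s}$ ($A{\left(v,s \right)} = - \frac{-13 - \frac{1}{s + s}}{2} = - \frac{-13 - \frac{1}{2 s}}{2} = \frac{13}{2} + \frac{1}{4 s}$)
$\sqrt{z{\left(149 \right)} + A{\left(\left(-3\right) \left(-7\right) - 6,197 \right)}} = \sqrt{-173 + \frac{1 + 26 \cdot 197}{4 \cdot 197}} = \sqrt{-173 + \frac{1}{4} \cdot \frac{1}{197} \left(1 + 5122\right)} = \sqrt{-173 + \frac{1}{4} \cdot \frac{1}{197} \cdot 5123} = \sqrt{-173 + \frac{5123}{788}} = \sqrt{- \frac{131201}{788}} = \frac{i \sqrt{25846597}}{394}$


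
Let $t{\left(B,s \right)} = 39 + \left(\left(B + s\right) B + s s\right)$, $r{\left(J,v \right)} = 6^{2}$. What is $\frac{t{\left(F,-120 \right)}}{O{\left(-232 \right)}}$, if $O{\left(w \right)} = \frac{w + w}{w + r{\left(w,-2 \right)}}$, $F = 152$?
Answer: $\frac{945847}{116} \approx 8153.9$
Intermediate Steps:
$r{\left(J,v \right)} = 36$
$t{\left(B,s \right)} = 39 + s^{2} + B \left(B + s\right)$ ($t{\left(B,s \right)} = 39 + \left(B \left(B + s\right) + s^{2}\right) = 39 + \left(s^{2} + B \left(B + s\right)\right) = 39 + s^{2} + B \left(B + s\right)$)
$O{\left(w \right)} = \frac{2 w}{36 + w}$ ($O{\left(w \right)} = \frac{w + w}{w + 36} = \frac{2 w}{36 + w}$)
$\frac{t{\left(F,-120 \right)}}{O{\left(-232 \right)}} = \frac{39 + 152^{2} + \left(-120\right)^{2} + 152 \left(-120\right)}{2 \left(-232\right) \frac{1}{36 - 232}} = \frac{39 + 23104 + 14400 - 18240}{2 \left(-232\right) \frac{1}{-196}} = \frac{19303}{2 \left(-232\right) \left(- \frac{1}{196}\right)} = \frac{19303}{\frac{116}{49}} = 19303 \cdot \frac{49}{116} = \frac{945847}{116}$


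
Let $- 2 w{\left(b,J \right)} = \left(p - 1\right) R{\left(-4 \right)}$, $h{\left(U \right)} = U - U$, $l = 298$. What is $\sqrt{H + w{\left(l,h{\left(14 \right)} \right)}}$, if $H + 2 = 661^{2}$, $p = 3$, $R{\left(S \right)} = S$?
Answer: $3 \sqrt{48547} \approx 661.0$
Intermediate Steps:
$h{\left(U \right)} = 0$
$w{\left(b,J \right)} = 4$ ($w{\left(b,J \right)} = - \frac{\left(3 - 1\right) \left(-4\right)}{2} = - \frac{2 \left(-4\right)}{2} = \left(- \frac{1}{2}\right) \left(-8\right) = 4$)
$H = 436919$ ($H = -2 + 661^{2} = -2 + 436921 = 436919$)
$\sqrt{H + w{\left(l,h{\left(14 \right)} \right)}} = \sqrt{436919 + 4} = \sqrt{436923} = 3 \sqrt{48547}$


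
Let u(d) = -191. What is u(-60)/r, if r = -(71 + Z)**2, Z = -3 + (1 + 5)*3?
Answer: 191/7396 ≈ 0.025825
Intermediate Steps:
Z = 15 (Z = -3 + 6*3 = -3 + 18 = 15)
r = -7396 (r = -(71 + 15)**2 = -1*86**2 = -1*7396 = -7396)
u(-60)/r = -191/(-7396) = -191*(-1/7396) = 191/7396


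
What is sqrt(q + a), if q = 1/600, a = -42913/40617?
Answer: I*sqrt(77344344586)/270780 ≈ 1.0271*I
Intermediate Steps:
a = -42913/40617 (a = -42913*1/40617 = -42913/40617 ≈ -1.0565)
q = 1/600 ≈ 0.0016667
sqrt(q + a) = sqrt(1/600 - 42913/40617) = sqrt(-8569061/8123400) = I*sqrt(77344344586)/270780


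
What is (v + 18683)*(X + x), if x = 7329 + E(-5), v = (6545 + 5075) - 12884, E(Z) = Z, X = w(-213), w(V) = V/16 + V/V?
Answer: 2037796553/16 ≈ 1.2736e+8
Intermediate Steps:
w(V) = 1 + V/16 (w(V) = V*(1/16) + 1 = V/16 + 1 = 1 + V/16)
X = -197/16 (X = 1 + (1/16)*(-213) = 1 - 213/16 = -197/16 ≈ -12.313)
v = -1264 (v = 11620 - 12884 = -1264)
x = 7324 (x = 7329 - 5 = 7324)
(v + 18683)*(X + x) = (-1264 + 18683)*(-197/16 + 7324) = 17419*(116987/16) = 2037796553/16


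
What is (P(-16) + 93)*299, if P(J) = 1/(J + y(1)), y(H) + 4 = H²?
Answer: 528034/19 ≈ 27791.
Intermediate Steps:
y(H) = -4 + H²
P(J) = 1/(-3 + J) (P(J) = 1/(J + (-4 + 1²)) = 1/(J + (-4 + 1)) = 1/(J - 3) = 1/(-3 + J))
(P(-16) + 93)*299 = (1/(-3 - 16) + 93)*299 = (1/(-19) + 93)*299 = (-1/19 + 93)*299 = (1766/19)*299 = 528034/19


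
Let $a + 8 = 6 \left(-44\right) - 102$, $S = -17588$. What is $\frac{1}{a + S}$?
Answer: $- \frac{1}{17962} \approx -5.5673 \cdot 10^{-5}$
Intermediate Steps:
$a = -374$ ($a = -8 + \left(6 \left(-44\right) - 102\right) = -8 - 366 = -374$)
$\frac{1}{a + S} = \frac{1}{-374 - 17588} = \frac{1}{-17962} = - \frac{1}{17962}$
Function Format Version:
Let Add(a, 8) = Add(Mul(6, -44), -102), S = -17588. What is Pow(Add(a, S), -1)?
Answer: Rational(-1, 17962) ≈ -5.5673e-5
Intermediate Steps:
a = -374 (a = Add(-8, Add(Mul(6, -44), -102)) = Add(-8, Add(-264, -102)) = Add(-8, -366) = -374)
Pow(Add(a, S), -1) = Pow(Add(-374, -17588), -1) = Pow(-17962, -1) = Rational(-1, 17962)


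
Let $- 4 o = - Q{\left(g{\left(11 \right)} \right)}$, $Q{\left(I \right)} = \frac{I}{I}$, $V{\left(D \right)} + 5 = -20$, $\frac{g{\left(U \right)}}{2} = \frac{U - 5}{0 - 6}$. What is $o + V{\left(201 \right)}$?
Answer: $- \frac{99}{4} \approx -24.75$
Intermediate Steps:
$g{\left(U \right)} = \frac{5}{3} - \frac{U}{3}$ ($g{\left(U \right)} = 2 \frac{U - 5}{0 - 6} = 2 \frac{-5 + U}{-6} = 2 \left(-5 + U\right) \left(- \frac{1}{6}\right) = 2 \left(\frac{5}{6} - \frac{U}{6}\right) = \frac{5}{3} - \frac{U}{3}$)
$V{\left(D \right)} = -25$ ($V{\left(D \right)} = -5 - 20 = -25$)
$Q{\left(I \right)} = 1$
$o = \frac{1}{4}$ ($o = - \frac{\left(-1\right) 1}{4} = \left(- \frac{1}{4}\right) \left(-1\right) = \frac{1}{4} \approx 0.25$)
$o + V{\left(201 \right)} = \frac{1}{4} - 25 = - \frac{99}{4}$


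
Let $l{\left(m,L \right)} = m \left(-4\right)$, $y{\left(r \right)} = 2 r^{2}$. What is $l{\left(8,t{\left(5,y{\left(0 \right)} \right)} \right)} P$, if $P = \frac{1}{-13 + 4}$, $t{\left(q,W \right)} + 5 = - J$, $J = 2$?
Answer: $\frac{32}{9} \approx 3.5556$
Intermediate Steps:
$t{\left(q,W \right)} = -7$ ($t{\left(q,W \right)} = -5 - 2 = -7$)
$l{\left(m,L \right)} = - 4 m$
$P = - \frac{1}{9}$ ($P = \frac{1}{-9} = - \frac{1}{9} \approx -0.11111$)
$l{\left(8,t{\left(5,y{\left(0 \right)} \right)} \right)} P = \left(-4\right) 8 \left(- \frac{1}{9}\right) = \left(-32\right) \left(- \frac{1}{9}\right) = \frac{32}{9}$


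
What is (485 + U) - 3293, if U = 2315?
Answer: -493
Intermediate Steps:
(485 + U) - 3293 = (485 + 2315) - 3293 = 2800 - 3293 = -493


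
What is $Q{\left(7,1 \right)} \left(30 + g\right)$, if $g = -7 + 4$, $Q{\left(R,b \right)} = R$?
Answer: $189$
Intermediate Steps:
$g = -3$
$Q{\left(7,1 \right)} \left(30 + g\right) = 7 \left(30 - 3\right) = 7 \cdot 27 = 189$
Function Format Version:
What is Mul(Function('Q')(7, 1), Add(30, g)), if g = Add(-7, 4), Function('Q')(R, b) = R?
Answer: 189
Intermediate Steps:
g = -3
Mul(Function('Q')(7, 1), Add(30, g)) = Mul(7, Add(30, -3)) = Mul(7, 27) = 189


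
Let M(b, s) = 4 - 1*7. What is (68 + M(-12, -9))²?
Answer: 4225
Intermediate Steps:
M(b, s) = -3 (M(b, s) = 4 - 7 = -3)
(68 + M(-12, -9))² = (68 - 3)² = 65² = 4225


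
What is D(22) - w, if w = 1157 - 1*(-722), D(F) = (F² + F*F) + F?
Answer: -889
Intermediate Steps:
D(F) = F + 2*F² (D(F) = (F² + F²) + F = 2*F² + F = F + 2*F²)
w = 1879 (w = 1157 + 722 = 1879)
D(22) - w = 22*(1 + 2*22) - 1*1879 = 22*(1 + 44) - 1879 = 22*45 - 1879 = 990 - 1879 = -889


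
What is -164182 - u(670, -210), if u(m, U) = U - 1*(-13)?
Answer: -163985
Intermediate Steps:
u(m, U) = 13 + U (u(m, U) = U + 13 = 13 + U)
-164182 - u(670, -210) = -164182 - (13 - 210) = -164182 - 1*(-197) = -164182 + 197 = -163985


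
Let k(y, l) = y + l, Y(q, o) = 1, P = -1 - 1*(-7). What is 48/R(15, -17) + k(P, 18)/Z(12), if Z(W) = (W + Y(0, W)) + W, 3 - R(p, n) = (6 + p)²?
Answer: 1552/1825 ≈ 0.85041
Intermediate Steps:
P = 6 (P = -1 + 7 = 6)
k(y, l) = l + y
R(p, n) = 3 - (6 + p)²
Z(W) = 1 + 2*W (Z(W) = (W + 1) + W = (1 + W) + W = 1 + 2*W)
48/R(15, -17) + k(P, 18)/Z(12) = 48/(3 - (6 + 15)²) + (18 + 6)/(1 + 2*12) = 48/(3 - 1*21²) + 24/(1 + 24) = 48/(3 - 1*441) + 24/25 = 48/(3 - 441) + 24*(1/25) = 48/(-438) + 24/25 = 48*(-1/438) + 24/25 = -8/73 + 24/25 = 1552/1825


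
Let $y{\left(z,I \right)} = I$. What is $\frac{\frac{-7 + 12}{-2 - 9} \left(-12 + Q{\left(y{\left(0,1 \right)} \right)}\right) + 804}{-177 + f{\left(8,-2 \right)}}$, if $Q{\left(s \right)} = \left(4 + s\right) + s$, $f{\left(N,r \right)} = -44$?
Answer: $- \frac{522}{143} \approx -3.6503$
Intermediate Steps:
$Q{\left(s \right)} = 4 + 2 s$
$\frac{\frac{-7 + 12}{-2 - 9} \left(-12 + Q{\left(y{\left(0,1 \right)} \right)}\right) + 804}{-177 + f{\left(8,-2 \right)}} = \frac{\frac{-7 + 12}{-2 - 9} \left(-12 + \left(4 + 2 \cdot 1\right)\right) + 804}{-177 - 44} = \frac{\frac{5}{-11} \left(-12 + \left(4 + 2\right)\right) + 804}{-221} = \left(5 \left(- \frac{1}{11}\right) \left(-12 + 6\right) + 804\right) \left(- \frac{1}{221}\right) = \left(\left(- \frac{5}{11}\right) \left(-6\right) + 804\right) \left(- \frac{1}{221}\right) = \left(\frac{30}{11} + 804\right) \left(- \frac{1}{221}\right) = \frac{8874}{11} \left(- \frac{1}{221}\right) = - \frac{522}{143}$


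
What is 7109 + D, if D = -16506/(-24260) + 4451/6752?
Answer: 291174663363/40950880 ≈ 7110.3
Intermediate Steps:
D = 54857443/40950880 (D = -16506*(-1/24260) + 4451*(1/6752) = 8253/12130 + 4451/6752 = 54857443/40950880 ≈ 1.3396)
7109 + D = 7109 + 54857443/40950880 = 291174663363/40950880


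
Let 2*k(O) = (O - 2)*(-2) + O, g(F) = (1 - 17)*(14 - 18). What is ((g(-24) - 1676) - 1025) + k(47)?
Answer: -5317/2 ≈ -2658.5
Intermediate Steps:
g(F) = 64 (g(F) = -16*(-4) = 64)
k(O) = 2 - O/2 (k(O) = ((O - 2)*(-2) + O)/2 = ((-2 + O)*(-2) + O)/2 = ((4 - 2*O) + O)/2 = (4 - O)/2 = 2 - O/2)
((g(-24) - 1676) - 1025) + k(47) = ((64 - 1676) - 1025) + (2 - 1/2*47) = (-1612 - 1025) + (2 - 47/2) = -2637 - 43/2 = -5317/2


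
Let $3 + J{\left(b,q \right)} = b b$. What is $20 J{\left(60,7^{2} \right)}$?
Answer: $71940$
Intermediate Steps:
$J{\left(b,q \right)} = -3 + b^{2}$ ($J{\left(b,q \right)} = -3 + b b = -3 + b^{2}$)
$20 J{\left(60,7^{2} \right)} = 20 \left(-3 + 60^{2}\right) = 20 \left(-3 + 3600\right) = 20 \cdot 3597 = 71940$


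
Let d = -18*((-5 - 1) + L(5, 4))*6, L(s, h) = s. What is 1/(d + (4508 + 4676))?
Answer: 1/9292 ≈ 0.00010762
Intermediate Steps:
d = 108 (d = -18*((-5 - 1) + 5)*6 = -18*(-6 + 5)*6 = -18*(-1)*6 = 18*6 = 108)
1/(d + (4508 + 4676)) = 1/(108 + (4508 + 4676)) = 1/(108 + 9184) = 1/9292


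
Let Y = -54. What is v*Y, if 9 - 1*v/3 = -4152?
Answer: -674082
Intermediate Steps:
v = 12483 (v = 27 - 3*(-4152) = 27 + 12456 = 12483)
v*Y = 12483*(-54) = -674082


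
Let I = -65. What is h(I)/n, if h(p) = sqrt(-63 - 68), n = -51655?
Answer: -I*sqrt(131)/51655 ≈ -0.00022158*I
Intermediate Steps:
h(p) = I*sqrt(131) (h(p) = sqrt(-131) = I*sqrt(131))
h(I)/n = (I*sqrt(131))/(-51655) = (I*sqrt(131))*(-1/51655) = -I*sqrt(131)/51655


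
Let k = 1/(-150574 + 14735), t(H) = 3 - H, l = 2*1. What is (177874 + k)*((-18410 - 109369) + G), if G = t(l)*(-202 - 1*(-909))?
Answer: -279122038044320/12349 ≈ -2.2603e+10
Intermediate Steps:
l = 2
G = 707 (G = (3 - 1*2)*(-202 - 1*(-909)) = (3 - 2)*(-202 + 909) = 1*707 = 707)
k = -1/135839 (k = 1/(-135839) = -1/135839 ≈ -7.3617e-6)
(177874 + k)*((-18410 - 109369) + G) = (177874 - 1/135839)*((-18410 - 109369) + 707) = 24162226285*(-127779 + 707)/135839 = (24162226285/135839)*(-127072) = -279122038044320/12349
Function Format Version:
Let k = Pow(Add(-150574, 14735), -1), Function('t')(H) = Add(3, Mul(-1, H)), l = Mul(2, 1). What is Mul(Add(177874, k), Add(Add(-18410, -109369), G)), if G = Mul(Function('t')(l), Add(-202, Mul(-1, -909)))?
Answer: Rational(-279122038044320, 12349) ≈ -2.2603e+10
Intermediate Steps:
l = 2
G = 707 (G = Mul(Add(3, Mul(-1, 2)), Add(-202, Mul(-1, -909))) = Mul(Add(3, -2), Add(-202, 909)) = Mul(1, 707) = 707)
k = Rational(-1, 135839) (k = Pow(-135839, -1) = Rational(-1, 135839) ≈ -7.3617e-6)
Mul(Add(177874, k), Add(Add(-18410, -109369), G)) = Mul(Add(177874, Rational(-1, 135839)), Add(Add(-18410, -109369), 707)) = Mul(Rational(24162226285, 135839), Add(-127779, 707)) = Mul(Rational(24162226285, 135839), -127072) = Rational(-279122038044320, 12349)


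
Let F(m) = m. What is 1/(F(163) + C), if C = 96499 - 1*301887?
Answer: -1/205225 ≈ -4.8727e-6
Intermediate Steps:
C = -205388 (C = 96499 - 301887 = -205388)
1/(F(163) + C) = 1/(163 - 205388) = 1/(-205225) = -1/205225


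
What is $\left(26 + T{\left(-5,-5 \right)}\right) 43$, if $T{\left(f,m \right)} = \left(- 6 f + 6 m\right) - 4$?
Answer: $946$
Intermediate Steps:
$T{\left(f,m \right)} = -4 - 6 f + 6 m$
$\left(26 + T{\left(-5,-5 \right)}\right) 43 = \left(26 - 4\right) 43 = 22 \cdot 43 = 946$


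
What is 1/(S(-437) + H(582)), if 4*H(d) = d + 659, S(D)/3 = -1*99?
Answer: 4/53 ≈ 0.075472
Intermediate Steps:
S(D) = -297 (S(D) = 3*(-1*99) = 3*(-99) = -297)
H(d) = 659/4 + d/4 (H(d) = (d + 659)/4 = (659 + d)/4 = 659/4 + d/4)
1/(S(-437) + H(582)) = 1/(-297 + (659/4 + (¼)*582)) = 1/(-297 + (659/4 + 291/2)) = 1/(-297 + 1241/4) = 1/(53/4) = 4/53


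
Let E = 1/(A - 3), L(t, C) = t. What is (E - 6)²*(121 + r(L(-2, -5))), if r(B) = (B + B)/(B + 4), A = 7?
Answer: 62951/16 ≈ 3934.4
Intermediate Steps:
E = ¼ (E = 1/(7 - 3) = 1/4 = ¼ ≈ 0.25000)
r(B) = 2*B/(4 + B) (r(B) = (2*B)/(4 + B) = 2*B/(4 + B))
(E - 6)²*(121 + r(L(-2, -5))) = (¼ - 6)²*(121 + 2*(-2)/(4 - 2)) = (-23/4)²*(121 + 2*(-2)/2) = 529*(121 + 2*(-2)*(½))/16 = 529*(121 - 2)/16 = (529/16)*119 = 62951/16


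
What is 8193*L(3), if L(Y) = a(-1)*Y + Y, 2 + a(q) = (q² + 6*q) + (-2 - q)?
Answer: -172053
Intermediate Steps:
a(q) = -4 + q² + 5*q (a(q) = -2 + ((q² + 6*q) + (-2 - q)) = -2 + (-2 + q² + 5*q) = -4 + q² + 5*q)
L(Y) = -7*Y (L(Y) = (-4 + (-1)² + 5*(-1))*Y + Y = (-4 + 1 - 5)*Y + Y = -8*Y + Y = -7*Y)
8193*L(3) = 8193*(-7*3) = 8193*(-21) = -172053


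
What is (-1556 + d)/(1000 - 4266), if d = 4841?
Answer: -3285/3266 ≈ -1.0058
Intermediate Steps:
(-1556 + d)/(1000 - 4266) = (-1556 + 4841)/(1000 - 4266) = 3285/(-3266) = 3285*(-1/3266) = -3285/3266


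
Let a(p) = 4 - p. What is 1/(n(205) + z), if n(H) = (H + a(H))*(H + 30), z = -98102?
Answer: -1/97162 ≈ -1.0292e-5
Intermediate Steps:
n(H) = 120 + 4*H (n(H) = (H + (4 - H))*(H + 30) = 4*(30 + H) = 120 + 4*H)
1/(n(205) + z) = 1/((120 + 4*205) - 98102) = 1/((120 + 820) - 98102) = 1/(940 - 98102) = 1/(-97162) = -1/97162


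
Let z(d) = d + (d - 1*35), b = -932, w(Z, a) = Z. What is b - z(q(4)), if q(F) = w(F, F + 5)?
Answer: -905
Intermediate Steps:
q(F) = F
z(d) = -35 + 2*d (z(d) = d + (d - 35) = d + (-35 + d) = -35 + 2*d)
b - z(q(4)) = -932 - (-35 + 2*4) = -932 - (-35 + 8) = -932 - 1*(-27) = -932 + 27 = -905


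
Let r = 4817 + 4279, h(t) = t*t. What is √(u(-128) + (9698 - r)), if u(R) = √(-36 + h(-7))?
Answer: √(602 + √13) ≈ 24.609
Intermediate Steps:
h(t) = t²
r = 9096
u(R) = √13 (u(R) = √(-36 + (-7)²) = √(-36 + 49) = √13)
√(u(-128) + (9698 - r)) = √(√13 + (9698 - 1*9096)) = √(√13 + (9698 - 9096)) = √(√13 + 602) = √(602 + √13)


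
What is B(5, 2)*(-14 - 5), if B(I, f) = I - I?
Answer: 0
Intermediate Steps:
B(I, f) = 0
B(5, 2)*(-14 - 5) = 0*(-14 - 5) = 0*(-19) = 0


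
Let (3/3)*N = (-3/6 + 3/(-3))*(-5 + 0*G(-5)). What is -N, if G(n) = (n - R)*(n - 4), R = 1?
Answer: -15/2 ≈ -7.5000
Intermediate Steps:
G(n) = (-1 + n)*(-4 + n) (G(n) = (n - 1*1)*(n - 4) = (n - 1)*(-4 + n) = (-1 + n)*(-4 + n))
N = 15/2 (N = (-3/6 + 3/(-3))*(-5 + 0*(4 + (-5)² - 5*(-5))) = (-3*⅙ + 3*(-⅓))*(-5 + 0*(4 + 25 + 25)) = (-½ - 1)*(-5 + 0*54) = -3*(-5 + 0)/2 = -3/2*(-5) = 15/2 ≈ 7.5000)
-N = -1*15/2 = -15/2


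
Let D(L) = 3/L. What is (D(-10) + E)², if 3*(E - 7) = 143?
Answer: 2660161/900 ≈ 2955.7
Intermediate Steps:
E = 164/3 (E = 7 + (⅓)*143 = 7 + 143/3 = 164/3 ≈ 54.667)
(D(-10) + E)² = (3/(-10) + 164/3)² = (3*(-⅒) + 164/3)² = (-3/10 + 164/3)² = (1631/30)² = 2660161/900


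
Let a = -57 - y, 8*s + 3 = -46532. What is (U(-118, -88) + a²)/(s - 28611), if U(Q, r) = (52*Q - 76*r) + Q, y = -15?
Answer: -17584/275423 ≈ -0.063844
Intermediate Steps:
s = -46535/8 (s = -3/8 + (⅛)*(-46532) = -3/8 - 11633/2 = -46535/8 ≈ -5816.9)
a = -42 (a = -57 - 1*(-15) = -57 + 15 = -42)
U(Q, r) = -76*r + 53*Q (U(Q, r) = (-76*r + 52*Q) + Q = -76*r + 53*Q)
(U(-118, -88) + a²)/(s - 28611) = ((-76*(-88) + 53*(-118)) + (-42)²)/(-46535/8 - 28611) = ((6688 - 6254) + 1764)/(-275423/8) = (434 + 1764)*(-8/275423) = 2198*(-8/275423) = -17584/275423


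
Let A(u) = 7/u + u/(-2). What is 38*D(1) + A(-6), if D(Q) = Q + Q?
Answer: 467/6 ≈ 77.833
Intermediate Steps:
D(Q) = 2*Q
A(u) = 7/u - u/2 (A(u) = 7/u + u*(-1/2) = 7/u - u/2)
38*D(1) + A(-6) = 38*(2*1) + (7/(-6) - 1/2*(-6)) = 38*2 + (7*(-1/6) + 3) = 76 + (-7/6 + 3) = 76 + 11/6 = 467/6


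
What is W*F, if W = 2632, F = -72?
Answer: -189504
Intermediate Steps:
W*F = 2632*(-72) = -189504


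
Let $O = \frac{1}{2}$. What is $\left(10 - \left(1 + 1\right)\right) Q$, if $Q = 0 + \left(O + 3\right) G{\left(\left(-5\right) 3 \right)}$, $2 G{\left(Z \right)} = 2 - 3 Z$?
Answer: $658$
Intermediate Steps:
$O = \frac{1}{2} \approx 0.5$
$G{\left(Z \right)} = 1 - \frac{3 Z}{2}$ ($G{\left(Z \right)} = \frac{2 - 3 Z}{2} = 1 - \frac{3 Z}{2}$)
$Q = \frac{329}{4}$ ($Q = 0 + \left(\frac{1}{2} + 3\right) \left(1 - \frac{3 \left(\left(-5\right) 3\right)}{2}\right) = 0 + \frac{7 \left(1 - - \frac{45}{2}\right)}{2} = 0 + \frac{7 \left(1 + \frac{45}{2}\right)}{2} = 0 + \frac{7}{2} \cdot \frac{47}{2} = 0 + \frac{329}{4} = \frac{329}{4} \approx 82.25$)
$\left(10 - \left(1 + 1\right)\right) Q = \left(10 - \left(1 + 1\right)\right) \frac{329}{4} = \left(10 - 2\right) \frac{329}{4} = 8 \cdot \frac{329}{4} = 658$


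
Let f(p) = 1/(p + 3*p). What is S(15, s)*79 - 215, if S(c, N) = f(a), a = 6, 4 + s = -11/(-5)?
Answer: -5081/24 ≈ -211.71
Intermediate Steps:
s = -9/5 (s = -4 - 11/(-5) = -4 - 11*(-⅕) = -4 + 11/5 = -9/5 ≈ -1.8000)
f(p) = 1/(4*p)
S(c, N) = 1/24 (S(c, N) = (¼)/6 = (¼)*(⅙) = 1/24)
S(15, s)*79 - 215 = (1/24)*79 - 215 = 79/24 - 215 = -5081/24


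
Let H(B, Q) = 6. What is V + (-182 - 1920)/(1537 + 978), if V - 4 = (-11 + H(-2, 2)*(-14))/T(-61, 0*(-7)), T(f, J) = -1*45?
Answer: 119407/22635 ≈ 5.2753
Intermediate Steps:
T(f, J) = -45
V = 55/9 (V = 4 + (-11 + 6*(-14))/(-45) = 4 + (-11 - 84)*(-1/45) = 4 - 95*(-1/45) = 4 + 19/9 = 55/9 ≈ 6.1111)
V + (-182 - 1920)/(1537 + 978) = 55/9 + (-182 - 1920)/(1537 + 978) = 55/9 - 2102/2515 = 119407/22635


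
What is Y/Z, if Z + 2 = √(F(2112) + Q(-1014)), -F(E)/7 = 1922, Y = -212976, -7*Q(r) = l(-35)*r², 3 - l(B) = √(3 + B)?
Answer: 1490832/(14 - √14*√(-1589383 + 2056392*I*√2)) ≈ -111.43 + 188.64*I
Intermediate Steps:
l(B) = 3 - √(3 + B)
Q(r) = -r²*(3 - 4*I*√2)/7 (Q(r) = -(3 - √(3 - 35))*r²/7 = -(3 - √(-32))*r²/7 = -(3 - 4*I*√2)*r²/7 = -r²*(3 - 4*I*√2)/7)
F(E) = -13454 (F(E) = -7*1922 = -13454)
Z = -2 + √(-3178766/7 + 4112784*I*√2/7) (Z = -2 + √(-13454 + (⅐)*(-1014)²*(-3 + 4*I*√2)) = -2 + √(-13454 + (⅐)*1028196*(-3 + 4*I*√2)) = -2 + √(-13454 + (-3084588/7 + 4112784*I*√2/7)) = -2 + √(-3178766/7 + 4112784*I*√2/7) ≈ 494.38 + 836.96*I)
Y/Z = -212976/(-2 + √(-22251362 + 28789488*I*√2)/7)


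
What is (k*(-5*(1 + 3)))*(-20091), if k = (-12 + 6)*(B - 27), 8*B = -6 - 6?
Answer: 68711220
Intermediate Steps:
B = -3/2 (B = (-6 - 6)/8 = (1/8)*(-12) = -3/2 ≈ -1.5000)
k = 171 (k = (-12 + 6)*(-3/2 - 27) = -6*(-57/2) = 171)
(k*(-5*(1 + 3)))*(-20091) = (171*(-5*(1 + 3)))*(-20091) = (171*(-5*4))*(-20091) = (171*(-20))*(-20091) = -3420*(-20091) = 68711220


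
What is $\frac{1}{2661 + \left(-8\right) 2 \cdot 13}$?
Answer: $\frac{1}{2453} \approx 0.00040766$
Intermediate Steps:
$\frac{1}{2661 + \left(-8\right) 2 \cdot 13} = \frac{1}{2661 - 208} = \frac{1}{2453}$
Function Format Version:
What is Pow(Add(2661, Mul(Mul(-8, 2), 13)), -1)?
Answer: Rational(1, 2453) ≈ 0.00040766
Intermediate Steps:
Pow(Add(2661, Mul(Mul(-8, 2), 13)), -1) = Pow(Add(2661, Mul(-16, 13)), -1) = Pow(Add(2661, -208), -1) = Pow(2453, -1) = Rational(1, 2453)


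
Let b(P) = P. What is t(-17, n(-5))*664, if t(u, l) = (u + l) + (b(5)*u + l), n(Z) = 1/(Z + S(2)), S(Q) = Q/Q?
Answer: -68060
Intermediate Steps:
S(Q) = 1
n(Z) = 1/(1 + Z) (n(Z) = 1/(Z + 1) = 1/(1 + Z))
t(u, l) = 2*l + 6*u (t(u, l) = (u + l) + (5*u + l) = (l + u) + (l + 5*u) = 2*l + 6*u)
t(-17, n(-5))*664 = (2/(1 - 5) + 6*(-17))*664 = (2/(-4) - 102)*664 = (2*(-1/4) - 102)*664 = (-1/2 - 102)*664 = -205/2*664 = -68060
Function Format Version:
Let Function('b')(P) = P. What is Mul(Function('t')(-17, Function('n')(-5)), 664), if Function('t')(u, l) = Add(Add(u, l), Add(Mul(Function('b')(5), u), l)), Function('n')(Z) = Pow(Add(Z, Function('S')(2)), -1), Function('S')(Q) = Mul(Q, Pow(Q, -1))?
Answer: -68060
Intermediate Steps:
Function('S')(Q) = 1
Function('n')(Z) = Pow(Add(1, Z), -1) (Function('n')(Z) = Pow(Add(Z, 1), -1) = Pow(Add(1, Z), -1))
Function('t')(u, l) = Add(Mul(2, l), Mul(6, u)) (Function('t')(u, l) = Add(Add(u, l), Add(Mul(5, u), l)) = Add(Add(l, u), Add(l, Mul(5, u))) = Add(Mul(2, l), Mul(6, u)))
Mul(Function('t')(-17, Function('n')(-5)), 664) = Mul(Add(Mul(2, Pow(Add(1, -5), -1)), Mul(6, -17)), 664) = Mul(Add(Mul(2, Pow(-4, -1)), -102), 664) = Mul(Add(Mul(2, Rational(-1, 4)), -102), 664) = Mul(Add(Rational(-1, 2), -102), 664) = Mul(Rational(-205, 2), 664) = -68060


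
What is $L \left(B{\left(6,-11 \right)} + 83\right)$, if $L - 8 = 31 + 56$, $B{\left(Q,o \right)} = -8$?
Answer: $7125$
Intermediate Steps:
$L = 95$ ($L = 8 + \left(31 + 56\right) = 8 + 87 = 95$)
$L \left(B{\left(6,-11 \right)} + 83\right) = 95 \left(-8 + 83\right) = 95 \cdot 75 = 7125$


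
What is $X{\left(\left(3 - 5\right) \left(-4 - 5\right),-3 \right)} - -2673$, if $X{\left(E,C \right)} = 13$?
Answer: $2686$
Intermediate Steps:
$X{\left(\left(3 - 5\right) \left(-4 - 5\right),-3 \right)} - -2673 = 13 - -2673 = 13 + 2673 = 2686$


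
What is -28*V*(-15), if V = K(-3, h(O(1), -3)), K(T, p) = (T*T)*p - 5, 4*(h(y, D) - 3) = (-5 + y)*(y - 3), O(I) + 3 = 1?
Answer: 42315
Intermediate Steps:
O(I) = -2 (O(I) = -3 + 1 = -2)
h(y, D) = 3 + (-5 + y)*(-3 + y)/4 (h(y, D) = 3 + ((-5 + y)*(y - 3))/4 = 3 + ((-5 + y)*(-3 + y))/4 = 3 + (-5 + y)*(-3 + y)/4)
K(T, p) = -5 + p*T² (K(T, p) = T²*p - 5 = p*T² - 5 = -5 + p*T²)
V = 403/4 (V = -5 + (27/4 - 2*(-2) + (¼)*(-2)²)*(-3)² = -5 + (27/4 + 4 + (¼)*4)*9 = -5 + (27/4 + 4 + 1)*9 = -5 + (47/4)*9 = -5 + 423/4 = 403/4 ≈ 100.75)
-28*V*(-15) = -28*403/4*(-15) = -2821*(-15) = 42315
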